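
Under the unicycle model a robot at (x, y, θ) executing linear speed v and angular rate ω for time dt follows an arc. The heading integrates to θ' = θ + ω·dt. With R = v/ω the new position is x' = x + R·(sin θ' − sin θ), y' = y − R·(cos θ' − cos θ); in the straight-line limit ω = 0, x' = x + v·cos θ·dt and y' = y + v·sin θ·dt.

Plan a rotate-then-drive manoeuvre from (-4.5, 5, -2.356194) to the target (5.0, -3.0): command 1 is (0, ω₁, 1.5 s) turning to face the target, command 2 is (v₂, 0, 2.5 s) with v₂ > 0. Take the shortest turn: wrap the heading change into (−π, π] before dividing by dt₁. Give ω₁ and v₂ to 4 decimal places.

heading to target = atan2(-3−5, 5−-4.5) = -0.6999
Δθ = wrap(-0.6999 − -2.3562) = 1.6563; ω₁ = Δθ/dt₁ = 1.1042
distance = √((5−-4.5)² + (-3−5)²) = 12.4197; v₂ = distance/dt₂ = 4.9679

ω₁ = 1.1042, v₂ = 4.9679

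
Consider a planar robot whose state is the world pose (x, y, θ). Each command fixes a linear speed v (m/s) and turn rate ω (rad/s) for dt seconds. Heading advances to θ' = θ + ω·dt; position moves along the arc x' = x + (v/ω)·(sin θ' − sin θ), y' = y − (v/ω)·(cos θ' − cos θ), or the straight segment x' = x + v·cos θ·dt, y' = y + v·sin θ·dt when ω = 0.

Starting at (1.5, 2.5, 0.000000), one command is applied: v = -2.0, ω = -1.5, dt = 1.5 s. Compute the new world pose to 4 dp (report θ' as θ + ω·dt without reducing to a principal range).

θ' = 0.0000 + -1.5·1.5 = -2.2500
R = v/ω = -2.0/-1.5 = 1.3333
x' = 1.5 + 1.3333·(sin -2.2500 − sin 0.0000) = 0.4626
y' = 2.5 − 1.3333·(cos -2.2500 − cos 0.0000) = 4.6709

(0.4626, 4.6709, -2.2500)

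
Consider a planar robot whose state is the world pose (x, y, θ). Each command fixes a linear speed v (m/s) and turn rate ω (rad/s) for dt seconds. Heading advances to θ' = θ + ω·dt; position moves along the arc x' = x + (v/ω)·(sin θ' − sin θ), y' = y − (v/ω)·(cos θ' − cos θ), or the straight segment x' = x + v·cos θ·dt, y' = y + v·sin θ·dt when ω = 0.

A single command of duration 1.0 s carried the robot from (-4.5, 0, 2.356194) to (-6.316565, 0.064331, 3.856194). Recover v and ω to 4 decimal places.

v = 2.0000, ω = 1.5000

Δθ = 3.856194 − 2.356194 = 1.500000
ω = Δθ/dt = 1.500000/1.0 = 1.5000
R = Δx/(sin θ' − sin θ) = 1.3333
v = R·ω = 1.3333·1.5000 = 2.0000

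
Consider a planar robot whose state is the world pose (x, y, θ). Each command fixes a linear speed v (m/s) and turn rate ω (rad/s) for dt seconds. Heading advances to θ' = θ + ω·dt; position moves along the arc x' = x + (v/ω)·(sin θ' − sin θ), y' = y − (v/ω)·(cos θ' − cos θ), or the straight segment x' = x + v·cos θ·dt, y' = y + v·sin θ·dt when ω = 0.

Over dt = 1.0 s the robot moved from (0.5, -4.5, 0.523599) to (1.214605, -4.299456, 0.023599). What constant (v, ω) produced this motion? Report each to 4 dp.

v = 0.7500, ω = -0.5000

Δθ = 0.023599 − 0.523599 = -0.500000
ω = Δθ/dt = -0.500000/1.0 = -0.5000
R = Δx/(sin θ' − sin θ) = -1.5000
v = R·ω = -1.5000·-0.5000 = 0.7500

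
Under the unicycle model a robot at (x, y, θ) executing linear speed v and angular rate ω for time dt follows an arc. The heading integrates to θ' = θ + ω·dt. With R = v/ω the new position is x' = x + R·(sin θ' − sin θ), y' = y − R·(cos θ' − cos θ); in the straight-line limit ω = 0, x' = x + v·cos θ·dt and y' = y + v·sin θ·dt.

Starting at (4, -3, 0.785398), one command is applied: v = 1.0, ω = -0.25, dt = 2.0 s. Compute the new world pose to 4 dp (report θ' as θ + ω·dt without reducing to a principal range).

θ' = 0.7854 + -0.25·2.0 = 0.2854
R = v/ω = 1.0/-0.25 = -4.0000
x' = 4 + -4.0000·(sin 0.2854 − sin 0.7854) = 5.7023
y' = -3 − -4.0000·(cos 0.2854 − cos 0.7854) = -1.9902

(5.7023, -1.9902, 0.2854)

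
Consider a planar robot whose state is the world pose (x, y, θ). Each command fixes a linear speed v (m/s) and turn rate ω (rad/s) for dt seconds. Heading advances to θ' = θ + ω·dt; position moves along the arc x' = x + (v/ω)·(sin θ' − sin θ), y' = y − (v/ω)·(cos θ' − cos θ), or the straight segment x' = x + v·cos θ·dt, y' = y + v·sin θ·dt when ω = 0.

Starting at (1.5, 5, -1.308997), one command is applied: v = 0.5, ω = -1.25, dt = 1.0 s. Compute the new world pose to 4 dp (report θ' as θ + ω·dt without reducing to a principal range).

(1.3337, 4.5625, -2.5590)

θ' = -1.3090 + -1.25·1.0 = -2.5590
R = v/ω = 0.5/-1.25 = -0.4000
x' = 1.5 + -0.4000·(sin -2.5590 − sin -1.3090) = 1.3337
y' = 5 − -0.4000·(cos -2.5590 − cos -1.3090) = 4.5625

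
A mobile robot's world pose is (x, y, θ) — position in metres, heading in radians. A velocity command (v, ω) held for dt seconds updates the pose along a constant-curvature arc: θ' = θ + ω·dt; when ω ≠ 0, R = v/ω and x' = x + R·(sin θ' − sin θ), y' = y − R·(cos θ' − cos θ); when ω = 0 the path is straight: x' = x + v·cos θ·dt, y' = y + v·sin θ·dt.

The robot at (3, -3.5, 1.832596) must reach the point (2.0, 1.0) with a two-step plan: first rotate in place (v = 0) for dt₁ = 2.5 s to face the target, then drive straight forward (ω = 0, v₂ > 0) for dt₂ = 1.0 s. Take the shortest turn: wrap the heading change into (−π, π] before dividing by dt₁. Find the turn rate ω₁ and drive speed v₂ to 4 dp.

heading to target = atan2(1−-3.5, 2−3) = 1.7895
Δθ = wrap(1.7895 − 1.8326) = -0.0431; ω₁ = Δθ/dt₁ = -0.0173
distance = √((2−3)² + (1−-3.5)²) = 4.6098; v₂ = distance/dt₂ = 4.6098

ω₁ = -0.0173, v₂ = 4.6098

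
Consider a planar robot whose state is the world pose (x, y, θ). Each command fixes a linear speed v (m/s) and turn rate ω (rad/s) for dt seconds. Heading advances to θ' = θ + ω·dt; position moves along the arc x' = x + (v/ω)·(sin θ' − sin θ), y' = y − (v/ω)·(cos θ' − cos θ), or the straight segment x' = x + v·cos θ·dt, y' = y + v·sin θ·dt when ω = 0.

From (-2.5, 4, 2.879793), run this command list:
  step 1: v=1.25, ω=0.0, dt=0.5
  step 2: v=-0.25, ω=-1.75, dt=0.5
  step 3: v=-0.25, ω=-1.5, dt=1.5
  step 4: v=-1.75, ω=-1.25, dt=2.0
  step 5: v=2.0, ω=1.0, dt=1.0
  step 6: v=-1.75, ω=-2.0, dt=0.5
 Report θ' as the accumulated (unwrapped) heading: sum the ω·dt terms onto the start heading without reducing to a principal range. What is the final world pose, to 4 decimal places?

(-4.0770, 5.6591, -2.7452)

step 1: θ'=2.8798 (straight) → pose (-3.1037, 4.1618, 2.8798)
step 2: θ'=2.0048 (R=0.1429) → pose (-3.0111, 4.0838, 2.0048)
step 3: θ'=-0.2452 (R=0.1667) → pose (-3.2027, 3.8521, -0.2452)
step 4: θ'=-2.7452 (R=1.4000) → pose (-3.4034, 6.5016, -2.7452)
step 5: θ'=-1.7452 (R=2.0000) → pose (-4.6009, 5.0038, -1.7452)
step 6: θ'=-2.7452 (R=0.8750) → pose (-4.0770, 5.6591, -2.7452)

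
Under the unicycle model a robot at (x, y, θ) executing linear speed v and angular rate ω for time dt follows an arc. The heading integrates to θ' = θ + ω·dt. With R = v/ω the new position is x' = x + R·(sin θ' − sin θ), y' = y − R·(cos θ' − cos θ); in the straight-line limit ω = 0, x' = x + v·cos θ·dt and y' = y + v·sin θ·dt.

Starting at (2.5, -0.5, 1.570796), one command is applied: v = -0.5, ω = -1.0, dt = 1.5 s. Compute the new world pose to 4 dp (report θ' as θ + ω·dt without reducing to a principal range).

(2.0354, -0.9987, 0.0708)

θ' = 1.5708 + -1.0·1.5 = 0.0708
R = v/ω = -0.5/-1.0 = 0.5000
x' = 2.5 + 0.5000·(sin 0.0708 − sin 1.5708) = 2.0354
y' = -0.5 − 0.5000·(cos 0.0708 − cos 1.5708) = -0.9987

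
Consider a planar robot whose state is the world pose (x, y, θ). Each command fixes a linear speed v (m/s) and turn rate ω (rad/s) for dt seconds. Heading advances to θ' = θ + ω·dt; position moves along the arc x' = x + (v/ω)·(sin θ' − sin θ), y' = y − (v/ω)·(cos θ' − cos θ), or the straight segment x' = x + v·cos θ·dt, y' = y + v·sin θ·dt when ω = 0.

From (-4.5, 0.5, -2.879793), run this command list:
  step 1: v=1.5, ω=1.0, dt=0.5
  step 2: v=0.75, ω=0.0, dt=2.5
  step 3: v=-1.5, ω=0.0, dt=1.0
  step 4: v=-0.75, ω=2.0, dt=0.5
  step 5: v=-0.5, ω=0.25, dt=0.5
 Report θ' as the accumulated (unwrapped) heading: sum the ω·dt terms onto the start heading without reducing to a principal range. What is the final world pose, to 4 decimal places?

step 1: θ'=-2.3798 (R=1.5000) → pose (-5.1471, 0.1365, -2.3798)
step 2: θ'=-2.3798 (straight) → pose (-6.5038, -1.1577, -2.3798)
step 3: θ'=-2.3798 (straight) → pose (-5.4185, -0.1223, -2.3798)
step 4: θ'=-1.3798 (R=-0.3750) → pose (-5.3091, 0.2202, -1.3798)
step 5: θ'=-1.2548 (R=-2.0000) → pose (-5.3718, 0.4621, -1.2548)

(-5.3718, 0.4621, -1.2548)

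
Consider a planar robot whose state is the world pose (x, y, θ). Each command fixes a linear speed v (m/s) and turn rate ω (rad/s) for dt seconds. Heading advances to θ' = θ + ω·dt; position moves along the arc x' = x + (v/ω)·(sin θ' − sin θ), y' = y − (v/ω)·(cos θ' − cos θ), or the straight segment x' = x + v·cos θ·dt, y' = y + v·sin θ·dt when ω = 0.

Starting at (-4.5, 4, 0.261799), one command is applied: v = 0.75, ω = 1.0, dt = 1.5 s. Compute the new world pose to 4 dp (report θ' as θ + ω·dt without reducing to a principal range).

θ' = 0.2618 + 1.0·1.5 = 1.7618
R = v/ω = 0.75/1.0 = 0.7500
x' = -4.5 + 0.7500·(sin 1.7618 − sin 0.2618) = -3.9578
y' = 4 − 0.7500·(cos 1.7618 − cos 0.2618) = 4.8668

(-3.9578, 4.8668, 1.7618)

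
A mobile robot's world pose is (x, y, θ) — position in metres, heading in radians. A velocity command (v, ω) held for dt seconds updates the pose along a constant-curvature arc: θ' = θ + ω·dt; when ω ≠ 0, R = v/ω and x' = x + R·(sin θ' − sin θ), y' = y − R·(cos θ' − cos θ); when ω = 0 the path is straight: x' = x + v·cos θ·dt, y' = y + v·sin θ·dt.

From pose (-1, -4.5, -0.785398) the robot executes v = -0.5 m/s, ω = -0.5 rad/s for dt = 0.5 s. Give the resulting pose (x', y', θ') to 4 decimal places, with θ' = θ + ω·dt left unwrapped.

θ' = -0.7854 + -0.5·0.5 = -1.0354
R = v/ω = -0.5/-0.5 = 1.0000
x' = -1 + 1.0000·(sin -1.0354 − sin -0.7854) = -1.1530
y' = -4.5 − 1.0000·(cos -1.0354 − cos -0.7854) = -4.3031

(-1.1530, -4.3031, -1.0354)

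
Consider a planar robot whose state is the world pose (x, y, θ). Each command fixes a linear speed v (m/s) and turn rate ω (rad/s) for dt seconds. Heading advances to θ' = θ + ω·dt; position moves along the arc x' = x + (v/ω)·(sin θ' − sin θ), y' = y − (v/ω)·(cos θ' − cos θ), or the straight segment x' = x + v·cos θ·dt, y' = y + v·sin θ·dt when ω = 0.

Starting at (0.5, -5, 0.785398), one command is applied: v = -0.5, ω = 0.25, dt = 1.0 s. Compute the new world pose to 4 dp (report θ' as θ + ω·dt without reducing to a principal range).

(0.1941, -5.3938, 1.0354)

θ' = 0.7854 + 0.25·1.0 = 1.0354
R = v/ω = -0.5/0.25 = -2.0000
x' = 0.5 + -2.0000·(sin 1.0354 − sin 0.7854) = 0.1941
y' = -5 − -2.0000·(cos 1.0354 − cos 0.7854) = -5.3938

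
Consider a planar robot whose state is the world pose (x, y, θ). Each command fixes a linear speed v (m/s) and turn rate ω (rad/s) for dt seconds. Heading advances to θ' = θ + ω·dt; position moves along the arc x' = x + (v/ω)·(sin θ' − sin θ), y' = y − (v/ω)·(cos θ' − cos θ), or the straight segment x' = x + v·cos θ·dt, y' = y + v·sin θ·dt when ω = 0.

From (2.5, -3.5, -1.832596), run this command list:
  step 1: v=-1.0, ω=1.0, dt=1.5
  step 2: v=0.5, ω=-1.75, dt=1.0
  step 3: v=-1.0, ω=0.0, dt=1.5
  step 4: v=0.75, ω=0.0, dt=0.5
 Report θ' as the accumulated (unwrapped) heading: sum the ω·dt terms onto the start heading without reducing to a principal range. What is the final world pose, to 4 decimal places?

(2.5674, -1.7251, -2.0826)

step 1: θ'=-0.3326 (R=-1.0000) → pose (1.8606, -2.2960, -0.3326)
step 2: θ'=-2.0826 (R=-0.2857) → pose (2.0164, -2.7060, -2.0826)
step 3: θ'=-2.0826 (straight) → pose (2.7510, -1.3982, -2.0826)
step 4: θ'=-2.0826 (straight) → pose (2.5674, -1.7251, -2.0826)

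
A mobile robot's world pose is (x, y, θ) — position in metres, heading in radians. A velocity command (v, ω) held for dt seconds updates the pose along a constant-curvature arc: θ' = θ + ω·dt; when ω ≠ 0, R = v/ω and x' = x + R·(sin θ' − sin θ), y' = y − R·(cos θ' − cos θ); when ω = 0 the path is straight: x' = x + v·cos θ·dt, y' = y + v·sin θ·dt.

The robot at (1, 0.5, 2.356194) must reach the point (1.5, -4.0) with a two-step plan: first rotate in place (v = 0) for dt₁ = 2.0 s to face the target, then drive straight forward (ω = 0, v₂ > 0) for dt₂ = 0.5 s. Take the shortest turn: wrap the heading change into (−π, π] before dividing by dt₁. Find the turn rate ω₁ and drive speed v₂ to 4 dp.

heading to target = atan2(-4−0.5, 1.5−1) = -1.4601
Δθ = wrap(-1.4601 − 2.3562) = 2.4669; ω₁ = Δθ/dt₁ = 1.2334
distance = √((1.5−1)² + (-4−0.5)²) = 4.5277; v₂ = distance/dt₂ = 9.0554

ω₁ = 1.2334, v₂ = 9.0554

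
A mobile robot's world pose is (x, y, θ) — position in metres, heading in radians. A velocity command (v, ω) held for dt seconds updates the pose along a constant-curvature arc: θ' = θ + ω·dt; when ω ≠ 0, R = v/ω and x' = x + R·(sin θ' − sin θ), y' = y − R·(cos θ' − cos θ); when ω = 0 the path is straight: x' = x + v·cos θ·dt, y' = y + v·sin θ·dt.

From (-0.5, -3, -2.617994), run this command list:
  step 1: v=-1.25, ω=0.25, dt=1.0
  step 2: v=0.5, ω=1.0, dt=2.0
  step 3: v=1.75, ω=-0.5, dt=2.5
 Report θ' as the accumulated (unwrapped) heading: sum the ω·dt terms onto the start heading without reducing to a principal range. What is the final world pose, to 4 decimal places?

(2.9001, -6.5019, -1.6180)

step 1: θ'=-2.3680 (R=-5.0000) → pose (0.4936, -2.2469, -2.3680)
step 2: θ'=-0.3680 (R=0.5000) → pose (0.6631, -3.0711, -0.3680)
step 3: θ'=-1.6180 (R=-3.5000) → pose (2.9001, -6.5019, -1.6180)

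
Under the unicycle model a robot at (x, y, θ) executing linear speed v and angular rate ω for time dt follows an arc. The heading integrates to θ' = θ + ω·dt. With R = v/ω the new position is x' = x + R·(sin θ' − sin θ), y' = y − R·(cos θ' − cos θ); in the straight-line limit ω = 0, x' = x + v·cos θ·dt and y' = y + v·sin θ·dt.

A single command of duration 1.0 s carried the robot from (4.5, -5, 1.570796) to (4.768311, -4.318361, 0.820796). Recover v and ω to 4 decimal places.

v = 0.7500, ω = -0.7500

Δθ = 0.820796 − 1.570796 = -0.750000
ω = Δθ/dt = -0.750000/1.0 = -0.7500
R = −Δy/(cos θ' − cos θ) = -1.0000
v = R·ω = -1.0000·-0.7500 = 0.7500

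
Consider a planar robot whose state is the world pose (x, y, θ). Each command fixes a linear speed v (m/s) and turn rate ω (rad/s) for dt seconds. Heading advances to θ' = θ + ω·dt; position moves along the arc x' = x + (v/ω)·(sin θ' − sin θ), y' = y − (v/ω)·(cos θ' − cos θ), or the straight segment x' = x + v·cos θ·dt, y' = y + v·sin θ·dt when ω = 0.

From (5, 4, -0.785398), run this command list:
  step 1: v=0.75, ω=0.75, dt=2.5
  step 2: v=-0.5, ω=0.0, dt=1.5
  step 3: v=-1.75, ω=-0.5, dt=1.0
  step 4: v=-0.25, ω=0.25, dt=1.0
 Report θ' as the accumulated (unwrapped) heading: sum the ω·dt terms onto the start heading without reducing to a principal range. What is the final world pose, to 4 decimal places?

(4.9016, 2.1269, 0.8396)

step 1: θ'=1.0896 (R=1.0000) → pose (6.5935, 4.2443, 1.0896)
step 2: θ'=1.0896 (straight) → pose (6.2464, 3.5794, 1.0896)
step 3: θ'=0.5896 (R=3.5000) → pose (5.0900, 2.2903, 0.5896)
step 4: θ'=0.8396 (R=-1.0000) → pose (4.9016, 2.1269, 0.8396)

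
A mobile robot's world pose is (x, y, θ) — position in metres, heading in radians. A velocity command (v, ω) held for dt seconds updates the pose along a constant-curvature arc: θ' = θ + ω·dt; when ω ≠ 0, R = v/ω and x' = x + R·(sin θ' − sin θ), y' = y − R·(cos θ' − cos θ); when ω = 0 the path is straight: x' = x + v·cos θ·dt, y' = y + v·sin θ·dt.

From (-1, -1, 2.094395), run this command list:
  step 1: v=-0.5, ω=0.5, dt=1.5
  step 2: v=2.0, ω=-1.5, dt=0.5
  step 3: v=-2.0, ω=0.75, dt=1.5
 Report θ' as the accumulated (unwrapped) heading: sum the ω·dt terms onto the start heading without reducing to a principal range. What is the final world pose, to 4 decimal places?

step 1: θ'=2.8444 (R=-1.0000) → pose (-0.4268, -1.4562, 2.8444)
step 2: θ'=2.0944 (R=-1.3333) → pose (-1.1911, -0.8479, 2.0944)
step 3: θ'=3.2194 (R=-2.6667) → pose (1.3256, -2.1732, 3.2194)

(1.3256, -2.1732, 3.2194)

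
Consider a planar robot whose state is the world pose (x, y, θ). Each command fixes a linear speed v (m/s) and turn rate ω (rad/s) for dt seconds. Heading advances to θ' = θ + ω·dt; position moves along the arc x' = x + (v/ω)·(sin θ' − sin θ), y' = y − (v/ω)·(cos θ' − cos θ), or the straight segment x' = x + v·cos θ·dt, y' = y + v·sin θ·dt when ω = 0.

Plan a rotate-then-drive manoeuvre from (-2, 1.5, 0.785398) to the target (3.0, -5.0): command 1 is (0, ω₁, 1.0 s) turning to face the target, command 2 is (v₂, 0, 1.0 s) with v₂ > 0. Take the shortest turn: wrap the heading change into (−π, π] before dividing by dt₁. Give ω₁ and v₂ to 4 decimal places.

heading to target = atan2(-5−1.5, 3−-2) = -0.9151
Δθ = wrap(-0.9151 − 0.7854) = -1.7005; ω₁ = Δθ/dt₁ = -1.7005
distance = √((3−-2)² + (-5−1.5)²) = 8.2006; v₂ = distance/dt₂ = 8.2006

ω₁ = -1.7005, v₂ = 8.2006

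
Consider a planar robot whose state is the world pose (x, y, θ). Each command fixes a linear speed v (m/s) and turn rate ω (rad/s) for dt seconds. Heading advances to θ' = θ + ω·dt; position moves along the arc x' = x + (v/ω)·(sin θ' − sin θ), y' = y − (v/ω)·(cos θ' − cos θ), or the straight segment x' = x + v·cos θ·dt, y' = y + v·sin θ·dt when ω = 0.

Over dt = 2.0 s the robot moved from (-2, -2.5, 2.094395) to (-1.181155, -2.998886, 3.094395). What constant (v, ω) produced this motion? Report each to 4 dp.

v = -0.5000, ω = 0.5000

Δθ = 3.094395 − 2.094395 = 1.000000
ω = Δθ/dt = 1.000000/2.0 = 0.5000
R = Δx/(sin θ' − sin θ) = -1.0000
v = R·ω = -1.0000·0.5000 = -0.5000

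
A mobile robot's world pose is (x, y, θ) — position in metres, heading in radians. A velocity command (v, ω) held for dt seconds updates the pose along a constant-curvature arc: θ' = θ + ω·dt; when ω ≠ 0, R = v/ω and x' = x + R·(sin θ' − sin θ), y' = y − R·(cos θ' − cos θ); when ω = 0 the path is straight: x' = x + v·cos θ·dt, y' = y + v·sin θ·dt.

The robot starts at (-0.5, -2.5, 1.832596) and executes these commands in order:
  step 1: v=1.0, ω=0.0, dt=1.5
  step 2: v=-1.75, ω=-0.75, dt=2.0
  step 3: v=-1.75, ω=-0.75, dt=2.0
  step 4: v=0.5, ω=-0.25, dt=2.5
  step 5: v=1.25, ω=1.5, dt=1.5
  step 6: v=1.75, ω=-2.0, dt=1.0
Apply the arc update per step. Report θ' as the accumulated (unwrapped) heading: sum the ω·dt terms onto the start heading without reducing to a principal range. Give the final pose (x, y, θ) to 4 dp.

step 1: θ'=1.8326 (straight) → pose (-0.8882, -1.0511, 1.8326)
step 2: θ'=0.3326 (R=2.3333) → pose (-2.3802, -3.8605, 0.3326)
step 3: θ'=-1.1674 (R=2.3333) → pose (-5.2881, -2.5710, -1.1674)
step 4: θ'=-1.7924 (R=-2.0000) → pose (-5.1765, -3.7956, -1.7924)
step 5: θ'=0.4576 (R=0.8333) → pose (-3.9954, -4.7264, 0.4576)
step 6: θ'=-1.5424 (R=-0.8750) → pose (-2.7342, -5.4865, -1.5424)

(-2.7342, -5.4865, -1.5424)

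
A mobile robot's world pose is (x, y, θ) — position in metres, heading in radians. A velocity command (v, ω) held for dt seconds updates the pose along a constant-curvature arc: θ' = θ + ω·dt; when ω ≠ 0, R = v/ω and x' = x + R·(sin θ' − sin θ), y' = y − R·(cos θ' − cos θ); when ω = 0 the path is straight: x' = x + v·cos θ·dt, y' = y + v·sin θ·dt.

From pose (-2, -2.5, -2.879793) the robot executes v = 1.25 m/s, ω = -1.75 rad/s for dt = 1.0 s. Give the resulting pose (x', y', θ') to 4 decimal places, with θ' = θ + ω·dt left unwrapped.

θ' = -2.8798 + -1.75·1.0 = -4.6298
R = v/ω = 1.25/-1.75 = -0.7143
x' = -2 + -0.7143·(sin -4.6298 − sin -2.8798) = -2.8967
y' = -2.5 − -0.7143·(cos -4.6298 − cos -2.8798) = -1.8690

(-2.8967, -1.8690, -4.6298)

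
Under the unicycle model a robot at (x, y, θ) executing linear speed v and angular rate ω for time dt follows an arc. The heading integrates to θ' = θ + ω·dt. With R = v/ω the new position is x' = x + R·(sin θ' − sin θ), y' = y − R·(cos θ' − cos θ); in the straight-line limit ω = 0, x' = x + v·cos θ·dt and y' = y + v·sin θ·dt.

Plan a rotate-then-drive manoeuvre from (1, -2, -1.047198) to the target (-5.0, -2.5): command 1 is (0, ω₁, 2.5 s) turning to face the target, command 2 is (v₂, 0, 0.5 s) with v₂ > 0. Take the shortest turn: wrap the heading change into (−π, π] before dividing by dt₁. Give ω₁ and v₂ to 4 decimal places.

heading to target = atan2(-2.5−-2, -5−1) = -3.0585
Δθ = wrap(-3.0585 − -1.0472) = -2.0113; ω₁ = Δθ/dt₁ = -0.8045
distance = √((-5−1)² + (-2.5−-2)²) = 6.0208; v₂ = distance/dt₂ = 12.0416

ω₁ = -0.8045, v₂ = 12.0416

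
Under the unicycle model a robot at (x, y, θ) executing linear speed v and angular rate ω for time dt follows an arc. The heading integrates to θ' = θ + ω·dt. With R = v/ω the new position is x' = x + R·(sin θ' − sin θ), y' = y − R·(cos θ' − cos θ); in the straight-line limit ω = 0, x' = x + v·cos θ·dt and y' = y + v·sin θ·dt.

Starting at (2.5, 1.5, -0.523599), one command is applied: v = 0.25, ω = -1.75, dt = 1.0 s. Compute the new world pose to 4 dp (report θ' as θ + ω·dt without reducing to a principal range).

(2.5376, 1.2839, -2.2736)

θ' = -0.5236 + -1.75·1.0 = -2.2736
R = v/ω = 0.25/-1.75 = -0.1429
x' = 2.5 + -0.1429·(sin -2.2736 − sin -0.5236) = 2.5376
y' = 1.5 − -0.1429·(cos -2.2736 − cos -0.5236) = 1.2839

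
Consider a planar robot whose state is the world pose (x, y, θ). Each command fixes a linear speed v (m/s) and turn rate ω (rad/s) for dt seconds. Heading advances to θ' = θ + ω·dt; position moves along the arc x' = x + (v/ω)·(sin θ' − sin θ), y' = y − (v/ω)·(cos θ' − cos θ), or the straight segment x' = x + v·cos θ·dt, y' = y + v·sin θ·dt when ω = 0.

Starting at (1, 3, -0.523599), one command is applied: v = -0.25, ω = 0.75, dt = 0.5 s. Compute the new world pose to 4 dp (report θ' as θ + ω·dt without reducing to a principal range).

θ' = -0.5236 + 0.75·0.5 = -0.1486
R = v/ω = -0.25/0.75 = -0.3333
x' = 1 + -0.3333·(sin -0.1486 − sin -0.5236) = 0.8827
y' = 3 − -0.3333·(cos -0.1486 − cos -0.5236) = 3.0410

(0.8827, 3.0410, -0.1486)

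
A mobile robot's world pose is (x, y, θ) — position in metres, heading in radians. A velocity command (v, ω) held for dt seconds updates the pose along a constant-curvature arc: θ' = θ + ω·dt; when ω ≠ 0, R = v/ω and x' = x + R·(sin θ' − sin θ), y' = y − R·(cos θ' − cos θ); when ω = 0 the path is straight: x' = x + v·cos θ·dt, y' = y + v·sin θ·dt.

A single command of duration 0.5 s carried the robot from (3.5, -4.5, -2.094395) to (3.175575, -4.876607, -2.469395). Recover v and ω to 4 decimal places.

v = 1.0000, ω = -0.7500

Δθ = -2.469395 − -2.094395 = -0.375000
ω = Δθ/dt = -0.375000/0.5 = -0.7500
R = −Δy/(cos θ' − cos θ) = -1.3333
v = R·ω = -1.3333·-0.7500 = 1.0000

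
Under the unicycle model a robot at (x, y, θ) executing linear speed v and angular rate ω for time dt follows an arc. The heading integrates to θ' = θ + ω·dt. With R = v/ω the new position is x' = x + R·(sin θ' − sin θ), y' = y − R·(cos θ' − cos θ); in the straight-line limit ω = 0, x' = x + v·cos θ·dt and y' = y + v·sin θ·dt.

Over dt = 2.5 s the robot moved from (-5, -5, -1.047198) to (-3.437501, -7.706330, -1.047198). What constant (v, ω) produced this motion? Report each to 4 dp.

v = 1.2500, ω = 0.0000

Δθ = -1.047198 − -1.047198 = 0.000000
ω = Δθ/dt = 0.000000/2.5 = 0.0000
ω = 0 → v = (Δx·cos θ + Δy·sin θ)/dt = 1.2500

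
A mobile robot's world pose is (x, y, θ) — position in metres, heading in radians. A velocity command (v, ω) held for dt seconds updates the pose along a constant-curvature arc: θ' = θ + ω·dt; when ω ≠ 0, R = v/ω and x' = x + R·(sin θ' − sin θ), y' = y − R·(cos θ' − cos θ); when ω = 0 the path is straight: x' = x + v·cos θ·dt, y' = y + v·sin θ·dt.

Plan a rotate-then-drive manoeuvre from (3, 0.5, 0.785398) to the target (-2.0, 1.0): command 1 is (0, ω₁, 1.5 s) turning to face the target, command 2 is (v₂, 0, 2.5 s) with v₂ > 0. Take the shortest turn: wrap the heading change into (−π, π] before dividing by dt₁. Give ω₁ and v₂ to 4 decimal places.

ω₁ = 1.5044, v₂ = 2.0100

heading to target = atan2(1−0.5, -2−3) = 3.0419
Δθ = wrap(3.0419 − 0.7854) = 2.2565; ω₁ = Δθ/dt₁ = 1.5044
distance = √((-2−3)² + (1−0.5)²) = 5.0249; v₂ = distance/dt₂ = 2.0100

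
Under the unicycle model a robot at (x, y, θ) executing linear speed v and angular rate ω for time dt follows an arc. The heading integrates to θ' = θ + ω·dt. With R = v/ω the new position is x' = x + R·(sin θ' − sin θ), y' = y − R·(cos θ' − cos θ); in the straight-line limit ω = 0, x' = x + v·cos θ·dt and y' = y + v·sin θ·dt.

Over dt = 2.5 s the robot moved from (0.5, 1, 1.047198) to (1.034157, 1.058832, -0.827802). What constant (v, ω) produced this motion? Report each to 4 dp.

v = 0.2500, ω = -0.7500

Δθ = -0.827802 − 1.047198 = -1.875000
ω = Δθ/dt = -1.875000/2.5 = -0.7500
R = Δx/(sin θ' − sin θ) = -0.3333
v = R·ω = -0.3333·-0.7500 = 0.2500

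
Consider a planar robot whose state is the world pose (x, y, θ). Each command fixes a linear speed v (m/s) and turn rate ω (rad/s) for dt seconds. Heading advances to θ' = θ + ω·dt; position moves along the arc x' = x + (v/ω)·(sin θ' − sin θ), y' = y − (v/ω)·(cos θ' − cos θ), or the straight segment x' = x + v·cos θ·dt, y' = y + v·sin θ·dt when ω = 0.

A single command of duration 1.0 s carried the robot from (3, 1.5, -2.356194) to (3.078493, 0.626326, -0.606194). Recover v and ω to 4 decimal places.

Δθ = -0.606194 − -2.356194 = 1.750000
ω = Δθ/dt = 1.750000/1.0 = 1.7500
R = −Δy/(cos θ' − cos θ) = 0.5714
v = R·ω = 0.5714·1.7500 = 1.0000

v = 1.0000, ω = 1.7500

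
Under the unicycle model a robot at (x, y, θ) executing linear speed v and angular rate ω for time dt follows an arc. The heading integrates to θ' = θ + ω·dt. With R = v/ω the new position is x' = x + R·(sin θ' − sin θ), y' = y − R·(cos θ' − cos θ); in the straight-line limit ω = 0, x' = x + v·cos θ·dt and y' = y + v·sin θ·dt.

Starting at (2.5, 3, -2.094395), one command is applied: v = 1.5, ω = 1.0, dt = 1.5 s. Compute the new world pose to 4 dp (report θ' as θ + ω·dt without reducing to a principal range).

θ' = -2.0944 + 1.0·1.5 = -0.5944
R = v/ω = 1.5/1.0 = 1.5000
x' = 2.5 + 1.5000·(sin -0.5944 − sin -2.0944) = 2.9590
y' = 3 − 1.5000·(cos -0.5944 − cos -2.0944) = 1.0073

(2.9590, 1.0073, -0.5944)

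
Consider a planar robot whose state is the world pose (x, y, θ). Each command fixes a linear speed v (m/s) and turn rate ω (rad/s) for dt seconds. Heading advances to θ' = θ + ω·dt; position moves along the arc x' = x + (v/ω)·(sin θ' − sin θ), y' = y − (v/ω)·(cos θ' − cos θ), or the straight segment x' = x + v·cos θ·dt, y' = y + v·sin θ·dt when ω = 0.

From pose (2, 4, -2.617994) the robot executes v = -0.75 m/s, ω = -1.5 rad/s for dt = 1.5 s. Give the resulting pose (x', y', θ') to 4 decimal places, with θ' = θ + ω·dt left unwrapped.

(2.7440, 3.4895, -4.8680)

θ' = -2.6180 + -1.5·1.5 = -4.8680
R = v/ω = -0.75/-1.5 = 0.5000
x' = 2 + 0.5000·(sin -4.8680 − sin -2.6180) = 2.7440
y' = 4 − 0.5000·(cos -4.8680 − cos -2.6180) = 3.4895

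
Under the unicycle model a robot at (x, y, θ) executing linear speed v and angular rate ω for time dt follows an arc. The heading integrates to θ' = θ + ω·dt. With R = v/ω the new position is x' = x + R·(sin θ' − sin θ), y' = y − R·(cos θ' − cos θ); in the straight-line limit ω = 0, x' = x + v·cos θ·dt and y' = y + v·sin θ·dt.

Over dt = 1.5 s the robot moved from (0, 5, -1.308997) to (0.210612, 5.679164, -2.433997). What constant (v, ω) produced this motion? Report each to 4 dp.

v = -0.5000, ω = -0.7500

Δθ = -2.433997 − -1.308997 = -1.125000
ω = Δθ/dt = -1.125000/1.5 = -0.7500
R = −Δy/(cos θ' − cos θ) = 0.6667
v = R·ω = 0.6667·-0.7500 = -0.5000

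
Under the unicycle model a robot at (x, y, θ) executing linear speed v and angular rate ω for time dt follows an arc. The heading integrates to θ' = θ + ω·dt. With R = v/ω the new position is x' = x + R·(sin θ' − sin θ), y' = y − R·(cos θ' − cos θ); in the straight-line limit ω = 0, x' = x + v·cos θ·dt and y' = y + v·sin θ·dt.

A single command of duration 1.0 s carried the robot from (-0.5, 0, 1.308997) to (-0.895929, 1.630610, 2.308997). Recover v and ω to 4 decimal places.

Δθ = 2.308997 − 1.308997 = 1.000000
ω = Δθ/dt = 1.000000/1.0 = 1.0000
R = −Δy/(cos θ' − cos θ) = 1.7500
v = R·ω = 1.7500·1.0000 = 1.7500

v = 1.7500, ω = 1.0000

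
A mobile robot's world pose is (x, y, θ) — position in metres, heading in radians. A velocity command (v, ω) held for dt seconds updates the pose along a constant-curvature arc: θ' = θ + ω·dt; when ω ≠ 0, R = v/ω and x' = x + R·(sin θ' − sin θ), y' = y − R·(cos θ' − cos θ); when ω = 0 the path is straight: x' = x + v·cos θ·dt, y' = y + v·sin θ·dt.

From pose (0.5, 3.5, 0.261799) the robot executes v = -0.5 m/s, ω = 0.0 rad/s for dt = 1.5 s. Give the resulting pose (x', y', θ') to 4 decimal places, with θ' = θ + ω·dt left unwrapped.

(-0.2244, 3.3059, 0.2618)

θ' = 0.2618 + 0.0·1.5 = 0.2618
ω = 0 → straight: x' = 0.5 + -0.5·cos(0.2618)·1.5 = -0.2244
y' = 3.5 + -0.5·sin(0.2618)·1.5 = 3.3059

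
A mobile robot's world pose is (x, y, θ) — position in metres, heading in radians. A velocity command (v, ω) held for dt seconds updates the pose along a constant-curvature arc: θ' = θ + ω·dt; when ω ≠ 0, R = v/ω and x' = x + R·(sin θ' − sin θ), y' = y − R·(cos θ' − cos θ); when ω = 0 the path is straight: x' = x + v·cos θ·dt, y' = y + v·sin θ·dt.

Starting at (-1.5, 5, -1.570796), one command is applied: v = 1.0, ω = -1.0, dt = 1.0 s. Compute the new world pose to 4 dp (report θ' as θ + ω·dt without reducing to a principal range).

θ' = -1.5708 + -1.0·1.0 = -2.5708
R = v/ω = 1.0/-1.0 = -1.0000
x' = -1.5 + -1.0000·(sin -2.5708 − sin -1.5708) = -1.9597
y' = 5 − -1.0000·(cos -2.5708 − cos -1.5708) = 4.1585

(-1.9597, 4.1585, -2.5708)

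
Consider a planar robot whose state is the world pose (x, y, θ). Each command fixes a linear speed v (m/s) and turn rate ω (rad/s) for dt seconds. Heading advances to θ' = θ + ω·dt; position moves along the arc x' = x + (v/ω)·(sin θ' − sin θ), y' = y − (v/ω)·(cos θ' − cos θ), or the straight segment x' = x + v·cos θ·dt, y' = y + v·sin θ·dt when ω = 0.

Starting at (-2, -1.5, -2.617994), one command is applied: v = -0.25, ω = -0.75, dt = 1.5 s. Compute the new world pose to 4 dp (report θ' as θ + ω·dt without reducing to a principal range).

θ' = -2.6180 + -0.75·1.5 = -3.7430
R = v/ω = -0.25/-0.75 = 0.3333
x' = -2 + 0.3333·(sin -3.7430 − sin -2.6180) = -1.6447
y' = -1.5 − 0.3333·(cos -3.7430 − cos -2.6180) = -1.5138

(-1.6447, -1.5138, -3.7430)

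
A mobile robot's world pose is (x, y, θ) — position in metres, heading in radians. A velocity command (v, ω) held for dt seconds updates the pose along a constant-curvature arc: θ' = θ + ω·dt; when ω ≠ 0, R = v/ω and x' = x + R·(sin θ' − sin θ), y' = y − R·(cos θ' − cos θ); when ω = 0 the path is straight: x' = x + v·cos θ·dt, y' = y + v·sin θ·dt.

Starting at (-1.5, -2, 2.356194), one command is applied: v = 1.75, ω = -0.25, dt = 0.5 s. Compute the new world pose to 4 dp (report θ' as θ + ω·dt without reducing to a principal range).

(-2.0785, -1.3443, 2.2312)

θ' = 2.3562 + -0.25·0.5 = 2.2312
R = v/ω = 1.75/-0.25 = -7.0000
x' = -1.5 + -7.0000·(sin 2.2312 − sin 2.3562) = -2.0785
y' = -2 − -7.0000·(cos 2.2312 − cos 2.3562) = -1.3443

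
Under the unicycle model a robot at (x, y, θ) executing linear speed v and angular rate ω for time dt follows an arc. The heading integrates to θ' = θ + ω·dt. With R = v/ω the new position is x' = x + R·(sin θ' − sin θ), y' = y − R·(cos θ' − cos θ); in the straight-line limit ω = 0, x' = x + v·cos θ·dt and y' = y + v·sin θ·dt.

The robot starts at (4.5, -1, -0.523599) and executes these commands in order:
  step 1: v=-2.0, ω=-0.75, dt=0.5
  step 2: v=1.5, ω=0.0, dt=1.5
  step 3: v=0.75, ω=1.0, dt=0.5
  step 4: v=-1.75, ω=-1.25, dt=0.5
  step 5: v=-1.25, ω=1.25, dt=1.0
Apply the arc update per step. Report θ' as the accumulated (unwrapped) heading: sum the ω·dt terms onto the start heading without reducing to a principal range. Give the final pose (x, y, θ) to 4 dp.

(3.7130, -1.3198, 0.2264)

step 1: θ'=-0.8986 (R=2.6667) → pose (3.7468, -0.3512, -0.8986)
step 2: θ'=-0.8986 (straight) → pose (5.1479, -2.1117, -0.8986)
step 3: θ'=-0.3986 (R=0.7500) → pose (5.4436, -2.3358, -0.3986)
step 4: θ'=-1.0236 (R=1.4000) → pose (4.7914, -1.7740, -1.0236)
step 5: θ'=0.2264 (R=-1.0000) → pose (3.7130, -1.3198, 0.2264)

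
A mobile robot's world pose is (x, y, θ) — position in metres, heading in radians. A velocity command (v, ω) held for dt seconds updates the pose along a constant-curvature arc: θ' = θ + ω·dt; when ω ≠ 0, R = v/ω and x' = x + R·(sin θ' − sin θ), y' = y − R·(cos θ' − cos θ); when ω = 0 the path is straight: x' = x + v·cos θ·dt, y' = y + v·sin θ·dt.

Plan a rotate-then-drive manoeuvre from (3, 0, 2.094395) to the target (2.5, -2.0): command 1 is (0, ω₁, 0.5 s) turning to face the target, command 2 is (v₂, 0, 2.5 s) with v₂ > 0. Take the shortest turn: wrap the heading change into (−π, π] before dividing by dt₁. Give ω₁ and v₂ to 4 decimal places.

heading to target = atan2(-2−0, 2.5−3) = -1.8158
Δθ = wrap(-1.8158 − 2.0944) = 2.3730; ω₁ = Δθ/dt₁ = 4.7460
distance = √((2.5−3)² + (-2−0)²) = 2.0616; v₂ = distance/dt₂ = 0.8246

ω₁ = 4.7460, v₂ = 0.8246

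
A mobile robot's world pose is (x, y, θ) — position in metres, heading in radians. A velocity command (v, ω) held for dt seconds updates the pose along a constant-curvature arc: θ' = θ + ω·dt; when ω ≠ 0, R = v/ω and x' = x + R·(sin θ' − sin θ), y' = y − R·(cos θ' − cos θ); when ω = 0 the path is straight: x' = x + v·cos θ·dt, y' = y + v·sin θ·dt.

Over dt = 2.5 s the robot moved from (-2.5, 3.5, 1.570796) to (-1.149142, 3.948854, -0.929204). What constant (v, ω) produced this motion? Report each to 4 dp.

v = 0.7500, ω = -1.0000

Δθ = -0.929204 − 1.570796 = -2.500000
ω = Δθ/dt = -2.500000/2.5 = -1.0000
R = Δx/(sin θ' − sin θ) = -0.7500
v = R·ω = -0.7500·-1.0000 = 0.7500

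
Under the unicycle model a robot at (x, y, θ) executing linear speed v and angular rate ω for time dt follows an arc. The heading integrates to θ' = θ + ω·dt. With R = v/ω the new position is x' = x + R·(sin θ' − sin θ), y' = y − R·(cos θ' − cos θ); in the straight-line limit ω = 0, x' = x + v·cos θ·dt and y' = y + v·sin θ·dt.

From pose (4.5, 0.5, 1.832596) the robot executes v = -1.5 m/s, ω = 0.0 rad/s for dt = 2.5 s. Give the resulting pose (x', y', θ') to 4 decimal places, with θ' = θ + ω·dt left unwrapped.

θ' = 1.8326 + 0.0·2.5 = 1.8326
ω = 0 → straight: x' = 4.5 + -1.5·cos(1.8326)·2.5 = 5.4706
y' = 0.5 + -1.5·sin(1.8326)·2.5 = -3.1222

(5.4706, -3.1222, 1.8326)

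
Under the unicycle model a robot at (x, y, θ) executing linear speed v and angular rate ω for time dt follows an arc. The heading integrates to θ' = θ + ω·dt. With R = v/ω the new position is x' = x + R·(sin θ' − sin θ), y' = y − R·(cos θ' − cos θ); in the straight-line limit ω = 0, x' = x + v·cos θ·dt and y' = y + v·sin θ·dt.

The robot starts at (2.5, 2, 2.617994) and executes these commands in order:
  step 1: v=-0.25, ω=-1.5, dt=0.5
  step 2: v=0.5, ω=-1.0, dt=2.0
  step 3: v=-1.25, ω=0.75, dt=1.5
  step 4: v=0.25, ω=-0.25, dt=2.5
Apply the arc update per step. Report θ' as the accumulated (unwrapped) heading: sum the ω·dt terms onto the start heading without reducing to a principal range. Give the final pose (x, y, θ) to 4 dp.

step 1: θ'=1.8680 (R=0.1667) → pose (2.5760, 1.9045, 1.8680)
step 2: θ'=-0.1320 (R=-0.5000) → pose (3.1199, 2.5465, -0.1320)
step 3: θ'=0.9930 (R=-1.6667) → pose (1.5044, 1.8047, 0.9930)
step 4: θ'=0.3680 (R=-1.0000) → pose (1.9824, 2.1915, 0.3680)

(1.9824, 2.1915, 0.3680)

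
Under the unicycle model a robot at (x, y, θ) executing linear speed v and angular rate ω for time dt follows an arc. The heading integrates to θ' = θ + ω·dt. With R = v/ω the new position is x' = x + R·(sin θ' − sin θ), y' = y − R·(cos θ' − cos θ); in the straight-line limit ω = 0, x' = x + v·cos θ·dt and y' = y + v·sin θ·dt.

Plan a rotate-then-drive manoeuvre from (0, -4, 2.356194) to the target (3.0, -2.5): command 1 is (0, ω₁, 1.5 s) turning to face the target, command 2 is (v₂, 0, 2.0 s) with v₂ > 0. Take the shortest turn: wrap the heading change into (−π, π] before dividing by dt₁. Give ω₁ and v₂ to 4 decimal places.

ω₁ = -1.2617, v₂ = 1.6771

heading to target = atan2(-2.5−-4, 3−0) = 0.4636
Δθ = wrap(0.4636 − 2.3562) = -1.8925; ω₁ = Δθ/dt₁ = -1.2617
distance = √((3−0)² + (-2.5−-4)²) = 3.3541; v₂ = distance/dt₂ = 1.6771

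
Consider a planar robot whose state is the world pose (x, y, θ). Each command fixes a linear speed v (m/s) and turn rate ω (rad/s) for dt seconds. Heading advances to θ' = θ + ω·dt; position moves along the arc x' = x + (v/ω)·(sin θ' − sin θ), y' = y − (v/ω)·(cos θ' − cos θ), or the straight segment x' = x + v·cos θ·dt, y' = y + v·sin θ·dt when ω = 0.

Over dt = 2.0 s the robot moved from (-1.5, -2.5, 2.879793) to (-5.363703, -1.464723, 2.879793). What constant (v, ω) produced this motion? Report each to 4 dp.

v = 2.0000, ω = 0.0000

Δθ = 2.879793 − 2.879793 = 0.000000
ω = Δθ/dt = 0.000000/2.0 = 0.0000
ω = 0 → v = (Δx·cos θ + Δy·sin θ)/dt = 2.0000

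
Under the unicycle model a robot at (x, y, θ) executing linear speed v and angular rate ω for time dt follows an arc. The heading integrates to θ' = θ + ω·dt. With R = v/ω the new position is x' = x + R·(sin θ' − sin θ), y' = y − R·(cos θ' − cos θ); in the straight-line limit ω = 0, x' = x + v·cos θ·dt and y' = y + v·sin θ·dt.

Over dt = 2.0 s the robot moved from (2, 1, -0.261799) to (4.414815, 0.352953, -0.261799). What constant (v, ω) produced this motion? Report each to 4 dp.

Δθ = -0.261799 − -0.261799 = 0.000000
ω = Δθ/dt = 0.000000/2.0 = 0.0000
ω = 0 → v = (Δx·cos θ + Δy·sin θ)/dt = 1.2500

v = 1.2500, ω = 0.0000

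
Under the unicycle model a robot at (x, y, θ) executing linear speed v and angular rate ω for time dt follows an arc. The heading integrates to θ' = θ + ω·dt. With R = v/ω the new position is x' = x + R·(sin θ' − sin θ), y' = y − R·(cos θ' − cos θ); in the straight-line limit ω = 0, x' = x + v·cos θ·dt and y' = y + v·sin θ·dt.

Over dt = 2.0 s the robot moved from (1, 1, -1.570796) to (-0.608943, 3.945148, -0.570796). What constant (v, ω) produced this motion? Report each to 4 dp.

Δθ = -0.570796 − -1.570796 = 1.000000
ω = Δθ/dt = 1.000000/2.0 = 0.5000
R = −Δy/(cos θ' − cos θ) = -3.5000
v = R·ω = -3.5000·0.5000 = -1.7500

v = -1.7500, ω = 0.5000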